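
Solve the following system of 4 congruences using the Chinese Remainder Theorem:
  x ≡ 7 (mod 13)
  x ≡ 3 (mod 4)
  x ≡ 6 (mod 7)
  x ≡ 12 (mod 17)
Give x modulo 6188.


Product of moduli M = 13 · 4 · 7 · 17 = 6188.
Merge one congruence at a time:
  Start: x ≡ 7 (mod 13).
  Combine with x ≡ 3 (mod 4); new modulus lcm = 52.
    Write x = 7 + 13·t and substitute into x ≡ 3 (mod 4): 13·t ≡ 3 − 7 = -4 (mod 4).
    Reduce coefficients mod 4: 1·t ≡ 0 (mod 4).
    So t ≡ 0 (mod 4).
    Then x = 7 + 13·0 = 7, valid modulo lcm(13, 4) = 52: x ≡ 7 (mod 52).
  Combine with x ≡ 6 (mod 7); new modulus lcm = 364.
    Write x = 7 + 52·t and substitute into x ≡ 6 (mod 7): 52·t ≡ 6 − 7 = -1 (mod 7).
    Reduce coefficients mod 7: 3·t ≡ 6 (mod 7).
    The inverse of 3 mod 7 is 5 (since 3·5 = 15 = 2·7 + 1), so t ≡ 5·6 = 30 ≡ 2 (mod 7).
    Then x = 7 + 52·2 = 111, valid modulo lcm(52, 7) = 364: x ≡ 111 (mod 364).
  Combine with x ≡ 12 (mod 17); new modulus lcm = 6188.
    Write x = 111 + 364·t and substitute into x ≡ 12 (mod 17): 364·t ≡ 12 − 111 = -99 (mod 17).
    Reduce coefficients mod 17: 7·t ≡ 3 (mod 17).
    The inverse of 7 mod 17 is 5 (since 7·5 = 35 = 2·17 + 1), so t ≡ 5·3 = 15 ≡ 15 (mod 17).
    Then x = 111 + 364·15 = 5571, valid modulo lcm(364, 17) = 6188: x ≡ 5571 (mod 6188).
Verify against each original: 5571 mod 13 = 7, 5571 mod 4 = 3, 5571 mod 7 = 6, 5571 mod 17 = 12.

x ≡ 5571 (mod 6188).


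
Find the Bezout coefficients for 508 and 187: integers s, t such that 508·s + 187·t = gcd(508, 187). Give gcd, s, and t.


Euclidean algorithm on (508, 187) — divide until remainder is 0:
  508 = 2 · 187 + 134
  187 = 1 · 134 + 53
  134 = 2 · 53 + 28
  53 = 1 · 28 + 25
  28 = 1 · 25 + 3
  25 = 8 · 3 + 1
  3 = 3 · 1 + 0
gcd(508, 187) = 1.
Track Bezout coefficients alongside the remainders: start with r₀ = 508 = a·1 + b·0 (s = 1, t = 0) and r₁ = 187 = a·0 + b·1 (s = 0, t = 1); each new remainder r_{k+1} = r_{k-1} − q_k·r_k inherits s_{k+1} = s_{k-1} − q_k·s_k, t_{k+1} = t_{k-1} − q_k·t_k, so r_k = a·s_k + b·t_k at every step:
  q = 2: r = 134, s = 1 − 2·0 = 1, t = 0 − 2·1 = -2  (check: 508·1 + 187·(-2) = 134)
  q = 1: r = 53, s = 0 − 1·1 = -1, t = 1 − 1·(-2) = 3  (check: 508·(-1) + 187·3 = 53)
  q = 2: r = 28, s = 1 − 2·(-1) = 3, t = -2 − 2·3 = -8  (check: 508·3 + 187·(-8) = 28)
  q = 1: r = 25, s = -1 − 1·3 = -4, t = 3 − 1·(-8) = 11  (check: 508·(-4) + 187·11 = 25)
  q = 1: r = 3, s = 3 − 1·(-4) = 7, t = -8 − 1·11 = -19  (check: 508·7 + 187·(-19) = 3)
  q = 8: r = 1, s = -4 − 8·7 = -60, t = 11 − 8·(-19) = 163  (check: 508·(-60) + 187·163 = 1)
The row with r = 1 (the gcd) gives the Bezout coefficients s = -60, t = 163.
Result: 508 · (-60) + 187 · (163) = 1.

gcd(508, 187) = 1; s = -60, t = 163 (check: 508·(-60) + 187·163 = 1).


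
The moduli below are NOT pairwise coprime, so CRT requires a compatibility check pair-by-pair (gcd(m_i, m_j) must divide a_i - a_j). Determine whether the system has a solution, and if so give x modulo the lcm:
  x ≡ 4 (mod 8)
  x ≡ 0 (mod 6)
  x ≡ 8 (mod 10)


Moduli 8, 6, 10 are not pairwise coprime, so CRT works modulo lcm(m_i) when all pairwise compatibility conditions hold.
Pairwise compatibility: gcd(m_i, m_j) must divide a_i - a_j for every pair.
Merge one congruence at a time:
  Start: x ≡ 4 (mod 8).
  Combine with x ≡ 0 (mod 6): gcd(8, 6) = 2; 0 - 4 = -4, which IS divisible by 2, so compatible.
    Write x = 4 + 8·t and substitute into x ≡ 0 (mod 6): 8·t ≡ 0 − 4 = -4 (mod 6).
    Divide the congruence (and modulus) by g = 2: 4·t ≡ -2 (mod 3).
    Reduce coefficients mod 3: 1·t ≡ 1 (mod 3).
    So t ≡ 1 (mod 3).
    Then x = 4 + 8·1 = 12, valid modulo lcm(8, 6) = 24: x ≡ 12 (mod 24).
  Combine with x ≡ 8 (mod 10): gcd(24, 10) = 2; 8 - 12 = -4, which IS divisible by 2, so compatible.
    Write x = 12 + 24·t and substitute into x ≡ 8 (mod 10): 24·t ≡ 8 − 12 = -4 (mod 10).
    Divide the congruence (and modulus) by g = 2: 12·t ≡ -2 (mod 5).
    Reduce coefficients mod 5: 2·t ≡ 3 (mod 5).
    The inverse of 2 mod 5 is 3 (since 2·3 = 6 = 1·5 + 1), so t ≡ 3·3 = 9 ≡ 4 (mod 5).
    Then x = 12 + 24·4 = 108, valid modulo lcm(24, 10) = 120: x ≡ 108 (mod 120).
Verify: 108 mod 8 = 4, 108 mod 6 = 0, 108 mod 10 = 8.

x ≡ 108 (mod 120).


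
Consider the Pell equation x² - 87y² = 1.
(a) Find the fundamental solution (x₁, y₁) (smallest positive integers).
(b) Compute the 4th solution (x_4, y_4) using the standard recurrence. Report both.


Step 1: Find the fundamental solution (x₁, y₁) of x² - 87y² = 1.
  Expand √87 as a continued fraction. a₀ = ⌊√87⌋ = 9; iterate m_{k+1} = d_k·a_k − m_k, d_{k+1} = (87 − m_{k+1}²)/d_k, a_{k+1} = ⌊(a₀ + m_{k+1})/d_{k+1}⌋ (starting m₀ = 0, d₀ = 1), with convergents p_k = a_k·p_{k-1} + p_{k-2}, q_k = a_k·q_{k-1} + q_{k-2} (p₋₁ = 1, q₋₁ = 0):
  k = 0: a₀ = 9; p₀/q₀ = 9/1; p₀² − 87·q₀² = 81 − 87 = -6.
  k = 1: m = 9, d = 6, a = ⌊(9 + 9)/6⌋ = 3; p/q = (3·9 + 1)/(3·1 + 0) = 28/3; p² − 87·q² = 784 − 783 = 1.
  The first convergent with p² − 87·q² = 1 gives the fundamental solution (x₁, y₁) = (28, 3).
Step 2: Apply the recurrence (x_{n+1}, y_{n+1}) = (x₁x_n + 87y₁y_n, x₁y_n + y₁x_n) repeatedly.
  From (x_1, y_1) = (28, 3): x_2 = 28·28 + 87·3·3 = 1567; y_2 = 28·3 + 3·28 = 168.
  From (x_2, y_2) = (1567, 168): x_3 = 28·1567 + 87·3·168 = 87724; y_3 = 28·168 + 3·1567 = 9405.
  From (x_3, y_3) = (87724, 9405): x_4 = 28·87724 + 87·3·9405 = 4910977; y_4 = 28·9405 + 3·87724 = 526512.
Step 3: Verify x_4² - 87·y_4² = 24117695094529 - 24117695094528 = 1 (should be 1). ✓

(x_1, y_1) = (28, 3); (x_4, y_4) = (4910977, 526512).


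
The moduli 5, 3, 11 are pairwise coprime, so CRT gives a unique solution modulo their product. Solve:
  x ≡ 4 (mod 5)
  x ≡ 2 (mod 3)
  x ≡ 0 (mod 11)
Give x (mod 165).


Moduli 5, 3, 11 are pairwise coprime; by CRT there is a unique solution modulo M = 5 · 3 · 11 = 165.
Solve pairwise, accumulating the modulus:
  Start with x ≡ 4 (mod 5).
  Combine with x ≡ 2 (mod 3): since gcd(5, 3) = 1, we get a unique residue mod 15.
    Write x = 4 + 5·t and substitute into x ≡ 2 (mod 3): 5·t ≡ 2 − 4 = -2 (mod 3).
    Reduce coefficients mod 3: 2·t ≡ 1 (mod 3).
    The inverse of 2 mod 3 is 2 (since 2·2 = 4 = 1·3 + 1), so t ≡ 2·1 = 2 ≡ 2 (mod 3).
    Then x = 4 + 5·2 = 14, valid modulo lcm(5, 3) = 15: x ≡ 14 (mod 15).
  Combine with x ≡ 0 (mod 11): since gcd(15, 11) = 1, we get a unique residue mod 165.
    Write x = 14 + 15·t and substitute into x ≡ 0 (mod 11): 15·t ≡ 0 − 14 = -14 (mod 11).
    Reduce coefficients mod 11: 4·t ≡ 8 (mod 11).
    The inverse of 4 mod 11 is 3 (since 4·3 = 12 = 1·11 + 1), so t ≡ 3·8 = 24 ≡ 2 (mod 11).
    Then x = 14 + 15·2 = 44, valid modulo lcm(15, 11) = 165: x ≡ 44 (mod 165).
Verify: 44 mod 5 = 4 ✓, 44 mod 3 = 2 ✓, 44 mod 11 = 0 ✓.

x ≡ 44 (mod 165).


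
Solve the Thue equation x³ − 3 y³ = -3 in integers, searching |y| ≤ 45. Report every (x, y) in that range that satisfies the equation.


The equation is x³ - 3y³ = -3. For fixed y, x³ = 3·y³ − 3, so a solution requires the RHS to be a perfect cube.
Strategy: iterate y from -45 to 45, compute RHS = 3·y³ − 3, and check whether it is a (positive or negative) perfect cube.
Check small values of y:
  y = 0: RHS = -3 is not a perfect cube.
  y = 1: RHS = 0 = (0)³ ⇒ x = 0 works.
  y = -1: RHS = -6 is not a perfect cube.
  y = 2: RHS = 21 is not a perfect cube.
  y = -2: RHS = -27 = (-3)³ ⇒ x = -3 works.
  y = 3: RHS = 78 is not a perfect cube.
  y = -3: RHS = -84 is not a perfect cube.
Continuing the search up to |y| = 45 finds no further solutions beyond those listed.
Collected solutions: (0, 1), (-3, -2).

Solutions (with |y| ≤ 45): (0, 1), (-3, -2).


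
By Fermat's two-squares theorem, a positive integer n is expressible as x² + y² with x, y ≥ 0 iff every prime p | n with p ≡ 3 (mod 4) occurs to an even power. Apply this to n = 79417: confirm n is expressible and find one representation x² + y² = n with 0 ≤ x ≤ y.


Step 1: Factor n = 79417 = 13 · 41 · 149.
Step 2: Check the mod-4 condition on each prime factor: 13 ≡ 1 (mod 4), exponent 1; 41 ≡ 1 (mod 4), exponent 1; 149 ≡ 1 (mod 4), exponent 1.
All primes ≡ 3 (mod 4) appear to even exponent (or don't appear), so by the two-squares theorem n IS expressible as a sum of two squares.
Step 3: Build a representation. Here n = 13 · 41 · 149 is a product of primes ≡ 1 (mod 4). Each prime p ≡ 1 (mod 4) is itself a sum of two squares; find a² by testing p − a² for a perfect square:
  13: 13 − 1² = 12, 13 − 2² = 9 = 3² ⇒ 13 = 2² + 3².
  41: 41 − 1² = 40, 41 − 2² = 37, 41 − 3² = 32, 41 − 4² = 25 = 5² ⇒ 41 = 4² + 5².
  149: 149 − 1² = 148, 149 − 2² = 145, 149 − 3² = 140, 149 − 4² = 133, 149 − 5² = 124, 149 − 6² = 113, 149 − 7² = 100 = 10² ⇒ 149 = 7² + 10².
  Combine using the Brahmagupta–Fibonacci identity (a² + b²)(c² + d²) = (ac − bd)² + (ad + bc)² = (ac + bd)² + (ad − bc)²:
  13 · 41 = 533: from (2² + 3²)(4² + 5²), take (2·4 − 3·5, 2·5 + 3·4) = (8 − 15, 10 + 12) = (-7, 22); dropping signs (only squares matter) gives (7, 22); check 7² + 22² = 49 + 484 = 533 ✓.
  533 · 149 = 79417: from (7² + 22²)(7² + 10²), take (7·7 − 22·10, 7·10 + 22·7) = (49 − 220, 70 + 154) = (-171, 224); dropping signs (only squares matter) gives (171, 224); check 171² + 224² = 29241 + 50176 = 79417 ✓.
Step 4: Order so x ≤ y and verify: 171² + 224² = 29241 + 50176 = 79417 = n. ✓

n = 79417 = 171² + 224² (one valid representation with x ≤ y).


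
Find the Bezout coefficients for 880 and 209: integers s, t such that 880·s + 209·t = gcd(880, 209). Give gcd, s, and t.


Euclidean algorithm on (880, 209) — divide until remainder is 0:
  880 = 4 · 209 + 44
  209 = 4 · 44 + 33
  44 = 1 · 33 + 11
  33 = 3 · 11 + 0
gcd(880, 209) = 11.
Track Bezout coefficients alongside the remainders: start with r₀ = 880 = a·1 + b·0 (s = 1, t = 0) and r₁ = 209 = a·0 + b·1 (s = 0, t = 1); each new remainder r_{k+1} = r_{k-1} − q_k·r_k inherits s_{k+1} = s_{k-1} − q_k·s_k, t_{k+1} = t_{k-1} − q_k·t_k, so r_k = a·s_k + b·t_k at every step:
  q = 4: r = 44, s = 1 − 4·0 = 1, t = 0 − 4·1 = -4  (check: 880·1 + 209·(-4) = 44)
  q = 4: r = 33, s = 0 − 4·1 = -4, t = 1 − 4·(-4) = 17  (check: 880·(-4) + 209·17 = 33)
  q = 1: r = 11, s = 1 − 1·(-4) = 5, t = -4 − 1·17 = -21  (check: 880·5 + 209·(-21) = 11)
The row with r = 11 (the gcd) gives the Bezout coefficients s = 5, t = -21.
Result: 880 · (5) + 209 · (-21) = 11.

gcd(880, 209) = 11; s = 5, t = -21 (check: 880·5 + 209·(-21) = 11).


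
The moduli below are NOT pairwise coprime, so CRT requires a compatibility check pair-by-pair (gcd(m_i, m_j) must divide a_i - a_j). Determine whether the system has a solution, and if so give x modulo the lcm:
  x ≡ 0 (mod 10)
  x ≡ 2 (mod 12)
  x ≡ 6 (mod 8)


Moduli 10, 12, 8 are not pairwise coprime, so CRT works modulo lcm(m_i) when all pairwise compatibility conditions hold.
Pairwise compatibility: gcd(m_i, m_j) must divide a_i - a_j for every pair.
Merge one congruence at a time:
  Start: x ≡ 0 (mod 10).
  Combine with x ≡ 2 (mod 12): gcd(10, 12) = 2; 2 - 0 = 2, which IS divisible by 2, so compatible.
    Write x = 0 + 10·t and substitute into x ≡ 2 (mod 12): 10·t ≡ 2 − 0 = 2 (mod 12).
    Divide the congruence (and modulus) by g = 2: 5·t ≡ 1 (mod 6).
    The inverse of 5 mod 6 is 5 (since 5·5 = 25 = 4·6 + 1), so t ≡ 5·1 = 5 ≡ 5 (mod 6).
    Then x = 0 + 10·5 = 50, valid modulo lcm(10, 12) = 60: x ≡ 50 (mod 60).
  Combine with x ≡ 6 (mod 8): gcd(60, 8) = 4; 6 - 50 = -44, which IS divisible by 4, so compatible.
    Write x = 50 + 60·t and substitute into x ≡ 6 (mod 8): 60·t ≡ 6 − 50 = -44 (mod 8).
    Divide the congruence (and modulus) by g = 4: 15·t ≡ -11 (mod 2).
    Reduce coefficients mod 2: 1·t ≡ 1 (mod 2).
    So t ≡ 1 (mod 2).
    Then x = 50 + 60·1 = 110, valid modulo lcm(60, 8) = 120: x ≡ 110 (mod 120).
Verify: 110 mod 10 = 0, 110 mod 12 = 2, 110 mod 8 = 6.

x ≡ 110 (mod 120).


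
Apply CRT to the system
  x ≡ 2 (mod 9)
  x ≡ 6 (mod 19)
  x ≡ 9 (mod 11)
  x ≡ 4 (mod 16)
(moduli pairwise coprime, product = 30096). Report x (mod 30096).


Product of moduli M = 9 · 19 · 11 · 16 = 30096.
Merge one congruence at a time:
  Start: x ≡ 2 (mod 9).
  Combine with x ≡ 6 (mod 19); new modulus lcm = 171.
    Write x = 2 + 9·t and substitute into x ≡ 6 (mod 19): 9·t ≡ 6 − 2 = 4 (mod 19).
    The inverse of 9 mod 19 is 17 (since 9·17 = 153 = 8·19 + 1), so t ≡ 17·4 = 68 ≡ 11 (mod 19).
    Then x = 2 + 9·11 = 101, valid modulo lcm(9, 19) = 171: x ≡ 101 (mod 171).
  Combine with x ≡ 9 (mod 11); new modulus lcm = 1881.
    Write x = 101 + 171·t and substitute into x ≡ 9 (mod 11): 171·t ≡ 9 − 101 = -92 (mod 11).
    Reduce coefficients mod 11: 6·t ≡ 7 (mod 11).
    The inverse of 6 mod 11 is 2 (since 6·2 = 12 = 1·11 + 1), so t ≡ 2·7 = 14 ≡ 3 (mod 11).
    Then x = 101 + 171·3 = 614, valid modulo lcm(171, 11) = 1881: x ≡ 614 (mod 1881).
  Combine with x ≡ 4 (mod 16); new modulus lcm = 30096.
    Write x = 614 + 1881·t and substitute into x ≡ 4 (mod 16): 1881·t ≡ 4 − 614 = -610 (mod 16).
    Reduce coefficients mod 16: 9·t ≡ 14 (mod 16).
    The inverse of 9 mod 16 is 9 (since 9·9 = 81 = 5·16 + 1), so t ≡ 9·14 = 126 ≡ 14 (mod 16).
    Then x = 614 + 1881·14 = 26948, valid modulo lcm(1881, 16) = 30096: x ≡ 26948 (mod 30096).
Verify against each original: 26948 mod 9 = 2, 26948 mod 19 = 6, 26948 mod 11 = 9, 26948 mod 16 = 4.

x ≡ 26948 (mod 30096).


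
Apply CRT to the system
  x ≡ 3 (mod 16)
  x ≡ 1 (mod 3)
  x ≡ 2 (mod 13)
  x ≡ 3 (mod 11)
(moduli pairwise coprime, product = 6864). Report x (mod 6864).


Product of moduli M = 16 · 3 · 13 · 11 = 6864.
Merge one congruence at a time:
  Start: x ≡ 3 (mod 16).
  Combine with x ≡ 1 (mod 3); new modulus lcm = 48.
    Write x = 3 + 16·t and substitute into x ≡ 1 (mod 3): 16·t ≡ 1 − 3 = -2 (mod 3).
    Reduce coefficients mod 3: 1·t ≡ 1 (mod 3).
    So t ≡ 1 (mod 3).
    Then x = 3 + 16·1 = 19, valid modulo lcm(16, 3) = 48: x ≡ 19 (mod 48).
  Combine with x ≡ 2 (mod 13); new modulus lcm = 624.
    Write x = 19 + 48·t and substitute into x ≡ 2 (mod 13): 48·t ≡ 2 − 19 = -17 (mod 13).
    Reduce coefficients mod 13: 9·t ≡ 9 (mod 13).
    The inverse of 9 mod 13 is 3 (since 9·3 = 27 = 2·13 + 1), so t ≡ 3·9 = 27 ≡ 1 (mod 13).
    Then x = 19 + 48·1 = 67, valid modulo lcm(48, 13) = 624: x ≡ 67 (mod 624).
  Combine with x ≡ 3 (mod 11); new modulus lcm = 6864.
    Write x = 67 + 624·t and substitute into x ≡ 3 (mod 11): 624·t ≡ 3 − 67 = -64 (mod 11).
    Reduce coefficients mod 11: 8·t ≡ 2 (mod 11).
    The inverse of 8 mod 11 is 7 (since 8·7 = 56 = 5·11 + 1), so t ≡ 7·2 = 14 ≡ 3 (mod 11).
    Then x = 67 + 624·3 = 1939, valid modulo lcm(624, 11) = 6864: x ≡ 1939 (mod 6864).
Verify against each original: 1939 mod 16 = 3, 1939 mod 3 = 1, 1939 mod 13 = 2, 1939 mod 11 = 3.

x ≡ 1939 (mod 6864).


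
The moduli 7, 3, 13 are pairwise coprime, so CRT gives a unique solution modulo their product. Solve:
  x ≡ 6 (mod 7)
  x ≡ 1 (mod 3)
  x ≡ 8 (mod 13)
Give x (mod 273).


Moduli 7, 3, 13 are pairwise coprime; by CRT there is a unique solution modulo M = 7 · 3 · 13 = 273.
Solve pairwise, accumulating the modulus:
  Start with x ≡ 6 (mod 7).
  Combine with x ≡ 1 (mod 3): since gcd(7, 3) = 1, we get a unique residue mod 21.
    Write x = 6 + 7·t and substitute into x ≡ 1 (mod 3): 7·t ≡ 1 − 6 = -5 (mod 3).
    Reduce coefficients mod 3: 1·t ≡ 1 (mod 3).
    So t ≡ 1 (mod 3).
    Then x = 6 + 7·1 = 13, valid modulo lcm(7, 3) = 21: x ≡ 13 (mod 21).
  Combine with x ≡ 8 (mod 13): since gcd(21, 13) = 1, we get a unique residue mod 273.
    Write x = 13 + 21·t and substitute into x ≡ 8 (mod 13): 21·t ≡ 8 − 13 = -5 (mod 13).
    Reduce coefficients mod 13: 8·t ≡ 8 (mod 13).
    The inverse of 8 mod 13 is 5 (since 8·5 = 40 = 3·13 + 1), so t ≡ 5·8 = 40 ≡ 1 (mod 13).
    Then x = 13 + 21·1 = 34, valid modulo lcm(21, 13) = 273: x ≡ 34 (mod 273).
Verify: 34 mod 7 = 6 ✓, 34 mod 3 = 1 ✓, 34 mod 13 = 8 ✓.

x ≡ 34 (mod 273).


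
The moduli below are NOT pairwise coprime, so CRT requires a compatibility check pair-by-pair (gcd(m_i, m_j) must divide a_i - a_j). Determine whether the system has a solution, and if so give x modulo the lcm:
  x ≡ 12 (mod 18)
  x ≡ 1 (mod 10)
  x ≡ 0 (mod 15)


Moduli 18, 10, 15 are not pairwise coprime, so CRT works modulo lcm(m_i) when all pairwise compatibility conditions hold.
Pairwise compatibility: gcd(m_i, m_j) must divide a_i - a_j for every pair.
Merge one congruence at a time:
  Start: x ≡ 12 (mod 18).
  Combine with x ≡ 1 (mod 10): gcd(18, 10) = 2, and 1 - 12 = -11 is NOT divisible by 2.
    ⇒ system is inconsistent (no integer solution).

No solution (the system is inconsistent).


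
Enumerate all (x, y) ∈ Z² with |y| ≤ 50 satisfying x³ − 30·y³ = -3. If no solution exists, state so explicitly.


The equation is x³ - 30y³ = -3. For fixed y, x³ = 30·y³ − 3, so a solution requires the RHS to be a perfect cube.
Strategy: iterate y from -50 to 50, compute RHS = 30·y³ − 3, and check whether it is a (positive or negative) perfect cube.
Check small values of y:
  y = 0: RHS = -3 is not a perfect cube.
  y = 1: RHS = 27 = (3)³ ⇒ x = 3 works.
  y = -1: RHS = -33 is not a perfect cube.
  y = 2: RHS = 237 is not a perfect cube.
  y = -2: RHS = -243 is not a perfect cube.
  y = 3: RHS = 807 is not a perfect cube.
  y = -3: RHS = -813 is not a perfect cube.
Continuing the search up to |y| = 50 finds no further solutions beyond those listed.
Collected solutions: (3, 1).

Solutions (with |y| ≤ 50): (3, 1).


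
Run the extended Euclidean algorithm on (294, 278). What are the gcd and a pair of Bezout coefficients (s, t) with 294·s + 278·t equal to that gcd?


Euclidean algorithm on (294, 278) — divide until remainder is 0:
  294 = 1 · 278 + 16
  278 = 17 · 16 + 6
  16 = 2 · 6 + 4
  6 = 1 · 4 + 2
  4 = 2 · 2 + 0
gcd(294, 278) = 2.
Track Bezout coefficients alongside the remainders: start with r₀ = 294 = a·1 + b·0 (s = 1, t = 0) and r₁ = 278 = a·0 + b·1 (s = 0, t = 1); each new remainder r_{k+1} = r_{k-1} − q_k·r_k inherits s_{k+1} = s_{k-1} − q_k·s_k, t_{k+1} = t_{k-1} − q_k·t_k, so r_k = a·s_k + b·t_k at every step:
  q = 1: r = 16, s = 1 − 1·0 = 1, t = 0 − 1·1 = -1  (check: 294·1 + 278·(-1) = 16)
  q = 17: r = 6, s = 0 − 17·1 = -17, t = 1 − 17·(-1) = 18  (check: 294·(-17) + 278·18 = 6)
  q = 2: r = 4, s = 1 − 2·(-17) = 35, t = -1 − 2·18 = -37  (check: 294·35 + 278·(-37) = 4)
  q = 1: r = 2, s = -17 − 1·35 = -52, t = 18 − 1·(-37) = 55  (check: 294·(-52) + 278·55 = 2)
The row with r = 2 (the gcd) gives the Bezout coefficients s = -52, t = 55.
Result: 294 · (-52) + 278 · (55) = 2.

gcd(294, 278) = 2; s = -52, t = 55 (check: 294·(-52) + 278·55 = 2).


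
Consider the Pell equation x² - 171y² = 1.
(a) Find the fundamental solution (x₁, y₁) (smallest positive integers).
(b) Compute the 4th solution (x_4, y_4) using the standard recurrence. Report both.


Step 1: Find the fundamental solution (x₁, y₁) of x² - 171y² = 1.
  Expand √171 as a continued fraction. a₀ = ⌊√171⌋ = 13; iterate m_{k+1} = d_k·a_k − m_k, d_{k+1} = (171 − m_{k+1}²)/d_k, a_{k+1} = ⌊(a₀ + m_{k+1})/d_{k+1}⌋ (starting m₀ = 0, d₀ = 1), with convergents p_k = a_k·p_{k-1} + p_{k-2}, q_k = a_k·q_{k-1} + q_{k-2} (p₋₁ = 1, q₋₁ = 0):
  k = 0: a₀ = 13; p₀/q₀ = 13/1; p₀² − 171·q₀² = 169 − 171 = -2.
  k = 1: m = 13, d = 2, a = ⌊(13 + 13)/2⌋ = 13; p/q = (13·13 + 1)/(13·1 + 0) = 170/13; p² − 171·q² = 28900 − 28899 = 1.
  The first convergent with p² − 171·q² = 1 gives the fundamental solution (x₁, y₁) = (170, 13).
Step 2: Apply the recurrence (x_{n+1}, y_{n+1}) = (x₁x_n + 171y₁y_n, x₁y_n + y₁x_n) repeatedly.
  From (x_1, y_1) = (170, 13): x_2 = 170·170 + 171·13·13 = 57799; y_2 = 170·13 + 13·170 = 4420.
  From (x_2, y_2) = (57799, 4420): x_3 = 170·57799 + 171·13·4420 = 19651490; y_3 = 170·4420 + 13·57799 = 1502787.
  From (x_3, y_3) = (19651490, 1502787): x_4 = 170·19651490 + 171·13·1502787 = 6681448801; y_4 = 170·1502787 + 13·19651490 = 510943160.
Step 3: Verify x_4² - 171·y_4² = 44641758080384337601 - 44641758080384337600 = 1 (should be 1). ✓

(x_1, y_1) = (170, 13); (x_4, y_4) = (6681448801, 510943160).


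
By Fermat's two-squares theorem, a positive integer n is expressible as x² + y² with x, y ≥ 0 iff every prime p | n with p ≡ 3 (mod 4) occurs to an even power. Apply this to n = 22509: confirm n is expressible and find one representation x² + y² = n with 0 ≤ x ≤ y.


Step 1: Factor n = 22509 = 3^2 · 41 · 61.
Step 2: Check the mod-4 condition on each prime factor: 3 ≡ 3 (mod 4), exponent 2 (must be even); 41 ≡ 1 (mod 4), exponent 1; 61 ≡ 1 (mod 4), exponent 1.
All primes ≡ 3 (mod 4) appear to even exponent (or don't appear), so by the two-squares theorem n IS expressible as a sum of two squares.
Step 3: Build a representation. Group n = k² · m with k = 3 and m = 41 · 61 = 2501 (a product of primes ≡ 1 (mod 4)); a representation of m scales to one of n via (k·x)² + (k·y)² = k²(x² + y²). Each prime p ≡ 1 (mod 4) is itself a sum of two squares; find a² by testing p − a² for a perfect square:
  41: 41 − 1² = 40, 41 − 2² = 37, 41 − 3² = 32, 41 − 4² = 25 = 5² ⇒ 41 = 4² + 5².
  61: 61 − 1² = 60, 61 − 2² = 57, 61 − 3² = 52, 61 − 4² = 45, 61 − 5² = 36 = 6² ⇒ 61 = 5² + 6².
  Combine using the Brahmagupta–Fibonacci identity (a² + b²)(c² + d²) = (ac − bd)² + (ad + bc)² = (ac + bd)² + (ad − bc)²:
  41 · 61 = 2501: from (4² + 5²)(5² + 6²), take (4·5 − 5·6, 4·6 + 5·5) = (20 − 30, 24 + 25) = (-10, 49); dropping signs (only squares matter) gives (10, 49); check 10² + 49² = 100 + 2401 = 2501 ✓.
  Scale by k = 3: (3·10, 3·49) = (30, 147).
Step 4: Order so x ≤ y and verify: 30² + 147² = 900 + 21609 = 22509 = n. ✓

n = 22509 = 30² + 147² (one valid representation with x ≤ y).


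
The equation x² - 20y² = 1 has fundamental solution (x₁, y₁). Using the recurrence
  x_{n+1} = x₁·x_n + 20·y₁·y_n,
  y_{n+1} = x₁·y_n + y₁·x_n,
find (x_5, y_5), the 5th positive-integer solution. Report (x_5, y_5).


Step 1: Find the fundamental solution (x₁, y₁) of x² - 20y² = 1.
  Expand √20 as a continued fraction. a₀ = ⌊√20⌋ = 4; iterate m_{k+1} = d_k·a_k − m_k, d_{k+1} = (20 − m_{k+1}²)/d_k, a_{k+1} = ⌊(a₀ + m_{k+1})/d_{k+1}⌋ (starting m₀ = 0, d₀ = 1), with convergents p_k = a_k·p_{k-1} + p_{k-2}, q_k = a_k·q_{k-1} + q_{k-2} (p₋₁ = 1, q₋₁ = 0):
  k = 0: a₀ = 4; p₀/q₀ = 4/1; p₀² − 20·q₀² = 16 − 20 = -4.
  k = 1: m = 4, d = 4, a = ⌊(4 + 4)/4⌋ = 2; p/q = (2·4 + 1)/(2·1 + 0) = 9/2; p² − 20·q² = 81 − 80 = 1.
  The first convergent with p² − 20·q² = 1 gives the fundamental solution (x₁, y₁) = (9, 2).
Step 2: Apply the recurrence (x_{n+1}, y_{n+1}) = (x₁x_n + 20y₁y_n, x₁y_n + y₁x_n) repeatedly.
  From (x_1, y_1) = (9, 2): x_2 = 9·9 + 20·2·2 = 161; y_2 = 9·2 + 2·9 = 36.
  From (x_2, y_2) = (161, 36): x_3 = 9·161 + 20·2·36 = 2889; y_3 = 9·36 + 2·161 = 646.
  From (x_3, y_3) = (2889, 646): x_4 = 9·2889 + 20·2·646 = 51841; y_4 = 9·646 + 2·2889 = 11592.
  From (x_4, y_4) = (51841, 11592): x_5 = 9·51841 + 20·2·11592 = 930249; y_5 = 9·11592 + 2·51841 = 208010.
Step 3: Verify x_5² - 20·y_5² = 865363202001 - 865363202000 = 1 (should be 1). ✓

(x_1, y_1) = (9, 2); (x_5, y_5) = (930249, 208010).


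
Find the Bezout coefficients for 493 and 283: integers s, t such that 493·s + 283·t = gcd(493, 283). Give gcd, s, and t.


Euclidean algorithm on (493, 283) — divide until remainder is 0:
  493 = 1 · 283 + 210
  283 = 1 · 210 + 73
  210 = 2 · 73 + 64
  73 = 1 · 64 + 9
  64 = 7 · 9 + 1
  9 = 9 · 1 + 0
gcd(493, 283) = 1.
Track Bezout coefficients alongside the remainders: start with r₀ = 493 = a·1 + b·0 (s = 1, t = 0) and r₁ = 283 = a·0 + b·1 (s = 0, t = 1); each new remainder r_{k+1} = r_{k-1} − q_k·r_k inherits s_{k+1} = s_{k-1} − q_k·s_k, t_{k+1} = t_{k-1} − q_k·t_k, so r_k = a·s_k + b·t_k at every step:
  q = 1: r = 210, s = 1 − 1·0 = 1, t = 0 − 1·1 = -1  (check: 493·1 + 283·(-1) = 210)
  q = 1: r = 73, s = 0 − 1·1 = -1, t = 1 − 1·(-1) = 2  (check: 493·(-1) + 283·2 = 73)
  q = 2: r = 64, s = 1 − 2·(-1) = 3, t = -1 − 2·2 = -5  (check: 493·3 + 283·(-5) = 64)
  q = 1: r = 9, s = -1 − 1·3 = -4, t = 2 − 1·(-5) = 7  (check: 493·(-4) + 283·7 = 9)
  q = 7: r = 1, s = 3 − 7·(-4) = 31, t = -5 − 7·7 = -54  (check: 493·31 + 283·(-54) = 1)
The row with r = 1 (the gcd) gives the Bezout coefficients s = 31, t = -54.
Result: 493 · (31) + 283 · (-54) = 1.

gcd(493, 283) = 1; s = 31, t = -54 (check: 493·31 + 283·(-54) = 1).


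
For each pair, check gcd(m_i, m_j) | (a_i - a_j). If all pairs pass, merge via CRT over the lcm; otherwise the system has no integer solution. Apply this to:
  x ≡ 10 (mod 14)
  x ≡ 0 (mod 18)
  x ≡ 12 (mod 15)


Moduli 14, 18, 15 are not pairwise coprime, so CRT works modulo lcm(m_i) when all pairwise compatibility conditions hold.
Pairwise compatibility: gcd(m_i, m_j) must divide a_i - a_j for every pair.
Merge one congruence at a time:
  Start: x ≡ 10 (mod 14).
  Combine with x ≡ 0 (mod 18): gcd(14, 18) = 2; 0 - 10 = -10, which IS divisible by 2, so compatible.
    Write x = 10 + 14·t and substitute into x ≡ 0 (mod 18): 14·t ≡ 0 − 10 = -10 (mod 18).
    Divide the congruence (and modulus) by g = 2: 7·t ≡ -5 (mod 9).
    Reduce coefficients mod 9: 7·t ≡ 4 (mod 9).
    The inverse of 7 mod 9 is 4 (since 7·4 = 28 = 3·9 + 1), so t ≡ 4·4 = 16 ≡ 7 (mod 9).
    Then x = 10 + 14·7 = 108, valid modulo lcm(14, 18) = 126: x ≡ 108 (mod 126).
  Combine with x ≡ 12 (mod 15): gcd(126, 15) = 3; 12 - 108 = -96, which IS divisible by 3, so compatible.
    Write x = 108 + 126·t and substitute into x ≡ 12 (mod 15): 126·t ≡ 12 − 108 = -96 (mod 15).
    Divide the congruence (and modulus) by g = 3: 42·t ≡ -32 (mod 5).
    Reduce coefficients mod 5: 2·t ≡ 3 (mod 5).
    The inverse of 2 mod 5 is 3 (since 2·3 = 6 = 1·5 + 1), so t ≡ 3·3 = 9 ≡ 4 (mod 5).
    Then x = 108 + 126·4 = 612, valid modulo lcm(126, 15) = 630: x ≡ 612 (mod 630).
Verify: 612 mod 14 = 10, 612 mod 18 = 0, 612 mod 15 = 12.

x ≡ 612 (mod 630).


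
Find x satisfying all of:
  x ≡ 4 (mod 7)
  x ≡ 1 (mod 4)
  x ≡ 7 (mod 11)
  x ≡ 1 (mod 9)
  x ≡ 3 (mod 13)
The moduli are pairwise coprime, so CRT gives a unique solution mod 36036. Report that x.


Product of moduli M = 7 · 4 · 11 · 9 · 13 = 36036.
Merge one congruence at a time:
  Start: x ≡ 4 (mod 7).
  Combine with x ≡ 1 (mod 4); new modulus lcm = 28.
    Write x = 4 + 7·t and substitute into x ≡ 1 (mod 4): 7·t ≡ 1 − 4 = -3 (mod 4).
    Reduce coefficients mod 4: 3·t ≡ 1 (mod 4).
    The inverse of 3 mod 4 is 3 (since 3·3 = 9 = 2·4 + 1), so t ≡ 3·1 = 3 ≡ 3 (mod 4).
    Then x = 4 + 7·3 = 25, valid modulo lcm(7, 4) = 28: x ≡ 25 (mod 28).
  Combine with x ≡ 7 (mod 11); new modulus lcm = 308.
    Write x = 25 + 28·t and substitute into x ≡ 7 (mod 11): 28·t ≡ 7 − 25 = -18 (mod 11).
    Reduce coefficients mod 11: 6·t ≡ 4 (mod 11).
    The inverse of 6 mod 11 is 2 (since 6·2 = 12 = 1·11 + 1), so t ≡ 2·4 = 8 ≡ 8 (mod 11).
    Then x = 25 + 28·8 = 249, valid modulo lcm(28, 11) = 308: x ≡ 249 (mod 308).
  Combine with x ≡ 1 (mod 9); new modulus lcm = 2772.
    Write x = 249 + 308·t and substitute into x ≡ 1 (mod 9): 308·t ≡ 1 − 249 = -248 (mod 9).
    Reduce coefficients mod 9: 2·t ≡ 4 (mod 9).
    The inverse of 2 mod 9 is 5 (since 2·5 = 10 = 1·9 + 1), so t ≡ 5·4 = 20 ≡ 2 (mod 9).
    Then x = 249 + 308·2 = 865, valid modulo lcm(308, 9) = 2772: x ≡ 865 (mod 2772).
  Combine with x ≡ 3 (mod 13); new modulus lcm = 36036.
    Write x = 865 + 2772·t and substitute into x ≡ 3 (mod 13): 2772·t ≡ 3 − 865 = -862 (mod 13).
    Reduce coefficients mod 13: 3·t ≡ 9 (mod 13).
    The inverse of 3 mod 13 is 9 (since 3·9 = 27 = 2·13 + 1), so t ≡ 9·9 = 81 ≡ 3 (mod 13).
    Then x = 865 + 2772·3 = 9181, valid modulo lcm(2772, 13) = 36036: x ≡ 9181 (mod 36036).
Verify against each original: 9181 mod 7 = 4, 9181 mod 4 = 1, 9181 mod 11 = 7, 9181 mod 9 = 1, 9181 mod 13 = 3.

x ≡ 9181 (mod 36036).


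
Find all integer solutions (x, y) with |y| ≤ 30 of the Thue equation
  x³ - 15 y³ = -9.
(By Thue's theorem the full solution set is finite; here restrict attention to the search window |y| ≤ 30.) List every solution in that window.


The equation is x³ - 15y³ = -9. For fixed y, x³ = 15·y³ − 9, so a solution requires the RHS to be a perfect cube.
Strategy: iterate y from -30 to 30, compute RHS = 15·y³ − 9, and check whether it is a (positive or negative) perfect cube.
Check small values of y:
  y = 0: RHS = -9 is not a perfect cube.
  y = 1: RHS = 6 is not a perfect cube.
  y = -1: RHS = -24 is not a perfect cube.
  y = 2: RHS = 111 is not a perfect cube.
  y = -2: RHS = -129 is not a perfect cube.
  y = 3: RHS = 396 is not a perfect cube.
  y = -3: RHS = -414 is not a perfect cube.
Continuing the search up to |y| = 30 finds no solutions either.
No (x, y) in the scanned range satisfies the equation.

No integer solutions with |y| ≤ 30.


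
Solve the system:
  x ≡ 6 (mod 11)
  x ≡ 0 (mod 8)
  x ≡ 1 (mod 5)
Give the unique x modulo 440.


Moduli 11, 8, 5 are pairwise coprime; by CRT there is a unique solution modulo M = 11 · 8 · 5 = 440.
Solve pairwise, accumulating the modulus:
  Start with x ≡ 6 (mod 11).
  Combine with x ≡ 0 (mod 8): since gcd(11, 8) = 1, we get a unique residue mod 88.
    Write x = 6 + 11·t and substitute into x ≡ 0 (mod 8): 11·t ≡ 0 − 6 = -6 (mod 8).
    Reduce coefficients mod 8: 3·t ≡ 2 (mod 8).
    The inverse of 3 mod 8 is 3 (since 3·3 = 9 = 1·8 + 1), so t ≡ 3·2 = 6 ≡ 6 (mod 8).
    Then x = 6 + 11·6 = 72, valid modulo lcm(11, 8) = 88: x ≡ 72 (mod 88).
  Combine with x ≡ 1 (mod 5): since gcd(88, 5) = 1, we get a unique residue mod 440.
    Write x = 72 + 88·t and substitute into x ≡ 1 (mod 5): 88·t ≡ 1 − 72 = -71 (mod 5).
    Reduce coefficients mod 5: 3·t ≡ 4 (mod 5).
    The inverse of 3 mod 5 is 2 (since 3·2 = 6 = 1·5 + 1), so t ≡ 2·4 = 8 ≡ 3 (mod 5).
    Then x = 72 + 88·3 = 336, valid modulo lcm(88, 5) = 440: x ≡ 336 (mod 440).
Verify: 336 mod 11 = 6 ✓, 336 mod 8 = 0 ✓, 336 mod 5 = 1 ✓.

x ≡ 336 (mod 440).


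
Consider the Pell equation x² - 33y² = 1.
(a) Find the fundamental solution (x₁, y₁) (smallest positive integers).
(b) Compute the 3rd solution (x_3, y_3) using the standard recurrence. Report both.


Step 1: Find the fundamental solution (x₁, y₁) of x² - 33y² = 1.
  Expand √33 as a continued fraction. a₀ = ⌊√33⌋ = 5; iterate m_{k+1} = d_k·a_k − m_k, d_{k+1} = (33 − m_{k+1}²)/d_k, a_{k+1} = ⌊(a₀ + m_{k+1})/d_{k+1}⌋ (starting m₀ = 0, d₀ = 1), with convergents p_k = a_k·p_{k-1} + p_{k-2}, q_k = a_k·q_{k-1} + q_{k-2} (p₋₁ = 1, q₋₁ = 0):
  k = 0: a₀ = 5; p₀/q₀ = 5/1; p₀² − 33·q₀² = 25 − 33 = -8.
  k = 1: m = 5, d = 8, a = ⌊(5 + 5)/8⌋ = 1; p/q = (1·5 + 1)/(1·1 + 0) = 6/1; p² − 33·q² = 36 − 33 = 3.
  k = 2: m = 3, d = 3, a = ⌊(5 + 3)/3⌋ = 2; p/q = (2·6 + 5)/(2·1 + 1) = 17/3; p² − 33·q² = 289 − 297 = -8.
  k = 3: m = 3, d = 8, a = ⌊(5 + 3)/8⌋ = 1; p/q = (1·17 + 6)/(1·3 + 1) = 23/4; p² − 33·q² = 529 − 528 = 1.
  The first convergent with p² − 33·q² = 1 gives the fundamental solution (x₁, y₁) = (23, 4).
Step 2: Apply the recurrence (x_{n+1}, y_{n+1}) = (x₁x_n + 33y₁y_n, x₁y_n + y₁x_n) repeatedly.
  From (x_1, y_1) = (23, 4): x_2 = 23·23 + 33·4·4 = 1057; y_2 = 23·4 + 4·23 = 184.
  From (x_2, y_2) = (1057, 184): x_3 = 23·1057 + 33·4·184 = 48599; y_3 = 23·184 + 4·1057 = 8460.
Step 3: Verify x_3² - 33·y_3² = 2361862801 - 2361862800 = 1 (should be 1). ✓

(x_1, y_1) = (23, 4); (x_3, y_3) = (48599, 8460).


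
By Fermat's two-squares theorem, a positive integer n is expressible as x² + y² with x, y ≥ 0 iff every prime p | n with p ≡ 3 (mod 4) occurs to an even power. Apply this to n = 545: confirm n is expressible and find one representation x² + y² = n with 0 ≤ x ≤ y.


Step 1: Factor n = 545 = 5 · 109.
Step 2: Check the mod-4 condition on each prime factor: 5 ≡ 1 (mod 4), exponent 1; 109 ≡ 1 (mod 4), exponent 1.
All primes ≡ 3 (mod 4) appear to even exponent (or don't appear), so by the two-squares theorem n IS expressible as a sum of two squares.
Step 3: Build a representation. Here n = 5 · 109 is a product of primes ≡ 1 (mod 4). Each prime p ≡ 1 (mod 4) is itself a sum of two squares; find a² by testing p − a² for a perfect square:
  5: 5 − 1² = 4 = 2² ⇒ 5 = 1² + 2².
  109: 109 − 1² = 108, 109 − 2² = 105, 109 − 3² = 100 = 10² ⇒ 109 = 3² + 10².
  Combine using the Brahmagupta–Fibonacci identity (a² + b²)(c² + d²) = (ac − bd)² + (ad + bc)² = (ac + bd)² + (ad − bc)²:
  5 · 109 = 545: from (1² + 2²)(3² + 10²), take (1·3 − 2·10, 1·10 + 2·3) = (3 − 20, 10 + 6) = (-17, 16); dropping signs (only squares matter) gives (17, 16); check 17² + 16² = 289 + 256 = 545 ✓.
Step 4: Order so x ≤ y and verify: 16² + 17² = 256 + 289 = 545 = n. ✓

n = 545 = 16² + 17² (one valid representation with x ≤ y).


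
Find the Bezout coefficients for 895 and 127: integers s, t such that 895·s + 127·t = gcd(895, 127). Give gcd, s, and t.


Euclidean algorithm on (895, 127) — divide until remainder is 0:
  895 = 7 · 127 + 6
  127 = 21 · 6 + 1
  6 = 6 · 1 + 0
gcd(895, 127) = 1.
Track Bezout coefficients alongside the remainders: start with r₀ = 895 = a·1 + b·0 (s = 1, t = 0) and r₁ = 127 = a·0 + b·1 (s = 0, t = 1); each new remainder r_{k+1} = r_{k-1} − q_k·r_k inherits s_{k+1} = s_{k-1} − q_k·s_k, t_{k+1} = t_{k-1} − q_k·t_k, so r_k = a·s_k + b·t_k at every step:
  q = 7: r = 6, s = 1 − 7·0 = 1, t = 0 − 7·1 = -7  (check: 895·1 + 127·(-7) = 6)
  q = 21: r = 1, s = 0 − 21·1 = -21, t = 1 − 21·(-7) = 148  (check: 895·(-21) + 127·148 = 1)
The row with r = 1 (the gcd) gives the Bezout coefficients s = -21, t = 148.
Result: 895 · (-21) + 127 · (148) = 1.

gcd(895, 127) = 1; s = -21, t = 148 (check: 895·(-21) + 127·148 = 1).


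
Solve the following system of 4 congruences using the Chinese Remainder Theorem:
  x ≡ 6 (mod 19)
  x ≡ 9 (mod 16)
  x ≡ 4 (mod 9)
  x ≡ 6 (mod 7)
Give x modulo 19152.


Product of moduli M = 19 · 16 · 9 · 7 = 19152.
Merge one congruence at a time:
  Start: x ≡ 6 (mod 19).
  Combine with x ≡ 9 (mod 16); new modulus lcm = 304.
    Write x = 6 + 19·t and substitute into x ≡ 9 (mod 16): 19·t ≡ 9 − 6 = 3 (mod 16).
    Reduce coefficients mod 16: 3·t ≡ 3 (mod 16).
    The inverse of 3 mod 16 is 11 (since 3·11 = 33 = 2·16 + 1), so t ≡ 11·3 = 33 ≡ 1 (mod 16).
    Then x = 6 + 19·1 = 25, valid modulo lcm(19, 16) = 304: x ≡ 25 (mod 304).
  Combine with x ≡ 4 (mod 9); new modulus lcm = 2736.
    Write x = 25 + 304·t and substitute into x ≡ 4 (mod 9): 304·t ≡ 4 − 25 = -21 (mod 9).
    Reduce coefficients mod 9: 7·t ≡ 6 (mod 9).
    The inverse of 7 mod 9 is 4 (since 7·4 = 28 = 3·9 + 1), so t ≡ 4·6 = 24 ≡ 6 (mod 9).
    Then x = 25 + 304·6 = 1849, valid modulo lcm(304, 9) = 2736: x ≡ 1849 (mod 2736).
  Combine with x ≡ 6 (mod 7); new modulus lcm = 19152.
    Write x = 1849 + 2736·t and substitute into x ≡ 6 (mod 7): 2736·t ≡ 6 − 1849 = -1843 (mod 7).
    Reduce coefficients mod 7: 6·t ≡ 5 (mod 7).
    The inverse of 6 mod 7 is 6 (since 6·6 = 36 = 5·7 + 1), so t ≡ 6·5 = 30 ≡ 2 (mod 7).
    Then x = 1849 + 2736·2 = 7321, valid modulo lcm(2736, 7) = 19152: x ≡ 7321 (mod 19152).
Verify against each original: 7321 mod 19 = 6, 7321 mod 16 = 9, 7321 mod 9 = 4, 7321 mod 7 = 6.

x ≡ 7321 (mod 19152).


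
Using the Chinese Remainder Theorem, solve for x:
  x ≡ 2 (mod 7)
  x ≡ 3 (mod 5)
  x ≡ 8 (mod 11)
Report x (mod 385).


Moduli 7, 5, 11 are pairwise coprime; by CRT there is a unique solution modulo M = 7 · 5 · 11 = 385.
Solve pairwise, accumulating the modulus:
  Start with x ≡ 2 (mod 7).
  Combine with x ≡ 3 (mod 5): since gcd(7, 5) = 1, we get a unique residue mod 35.
    Write x = 2 + 7·t and substitute into x ≡ 3 (mod 5): 7·t ≡ 3 − 2 = 1 (mod 5).
    Reduce coefficients mod 5: 2·t ≡ 1 (mod 5).
    The inverse of 2 mod 5 is 3 (since 2·3 = 6 = 1·5 + 1), so t ≡ 3·1 = 3 ≡ 3 (mod 5).
    Then x = 2 + 7·3 = 23, valid modulo lcm(7, 5) = 35: x ≡ 23 (mod 35).
  Combine with x ≡ 8 (mod 11): since gcd(35, 11) = 1, we get a unique residue mod 385.
    Write x = 23 + 35·t and substitute into x ≡ 8 (mod 11): 35·t ≡ 8 − 23 = -15 (mod 11).
    Reduce coefficients mod 11: 2·t ≡ 7 (mod 11).
    The inverse of 2 mod 11 is 6 (since 2·6 = 12 = 1·11 + 1), so t ≡ 6·7 = 42 ≡ 9 (mod 11).
    Then x = 23 + 35·9 = 338, valid modulo lcm(35, 11) = 385: x ≡ 338 (mod 385).
Verify: 338 mod 7 = 2 ✓, 338 mod 5 = 3 ✓, 338 mod 11 = 8 ✓.

x ≡ 338 (mod 385).


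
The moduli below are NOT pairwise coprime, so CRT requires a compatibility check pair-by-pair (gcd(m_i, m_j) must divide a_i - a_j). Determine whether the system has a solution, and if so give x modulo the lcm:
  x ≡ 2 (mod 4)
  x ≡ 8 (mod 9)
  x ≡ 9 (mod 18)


Moduli 4, 9, 18 are not pairwise coprime, so CRT works modulo lcm(m_i) when all pairwise compatibility conditions hold.
Pairwise compatibility: gcd(m_i, m_j) must divide a_i - a_j for every pair.
Merge one congruence at a time:
  Start: x ≡ 2 (mod 4).
  Combine with x ≡ 8 (mod 9): gcd(4, 9) = 1; 8 - 2 = 6, which IS divisible by 1, so compatible.
    Write x = 2 + 4·t and substitute into x ≡ 8 (mod 9): 4·t ≡ 8 − 2 = 6 (mod 9).
    The inverse of 4 mod 9 is 7 (since 4·7 = 28 = 3·9 + 1), so t ≡ 7·6 = 42 ≡ 6 (mod 9).
    Then x = 2 + 4·6 = 26, valid modulo lcm(4, 9) = 36: x ≡ 26 (mod 36).
  Combine with x ≡ 9 (mod 18): gcd(36, 18) = 18, and 9 - 26 = -17 is NOT divisible by 18.
    ⇒ system is inconsistent (no integer solution).

No solution (the system is inconsistent).


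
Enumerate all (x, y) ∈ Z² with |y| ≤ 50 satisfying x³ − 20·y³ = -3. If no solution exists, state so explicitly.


The equation is x³ - 20y³ = -3. For fixed y, x³ = 20·y³ − 3, so a solution requires the RHS to be a perfect cube.
Strategy: iterate y from -50 to 50, compute RHS = 20·y³ − 3, and check whether it is a (positive or negative) perfect cube.
Check small values of y:
  y = 0: RHS = -3 is not a perfect cube.
  y = 1: RHS = 17 is not a perfect cube.
  y = -1: RHS = -23 is not a perfect cube.
  y = 2: RHS = 157 is not a perfect cube.
  y = -2: RHS = -163 is not a perfect cube.
  y = 3: RHS = 537 is not a perfect cube.
  y = -3: RHS = -543 is not a perfect cube.
Continuing the search up to |y| = 50 finds no solutions either.
No (x, y) in the scanned range satisfies the equation.

No integer solutions with |y| ≤ 50.


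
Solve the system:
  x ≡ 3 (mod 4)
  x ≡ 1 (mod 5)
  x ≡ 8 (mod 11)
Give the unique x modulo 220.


Moduli 4, 5, 11 are pairwise coprime; by CRT there is a unique solution modulo M = 4 · 5 · 11 = 220.
Solve pairwise, accumulating the modulus:
  Start with x ≡ 3 (mod 4).
  Combine with x ≡ 1 (mod 5): since gcd(4, 5) = 1, we get a unique residue mod 20.
    Write x = 3 + 4·t and substitute into x ≡ 1 (mod 5): 4·t ≡ 1 − 3 = -2 (mod 5).
    Reduce coefficients mod 5: 4·t ≡ 3 (mod 5).
    The inverse of 4 mod 5 is 4 (since 4·4 = 16 = 3·5 + 1), so t ≡ 4·3 = 12 ≡ 2 (mod 5).
    Then x = 3 + 4·2 = 11, valid modulo lcm(4, 5) = 20: x ≡ 11 (mod 20).
  Combine with x ≡ 8 (mod 11): since gcd(20, 11) = 1, we get a unique residue mod 220.
    Write x = 11 + 20·t and substitute into x ≡ 8 (mod 11): 20·t ≡ 8 − 11 = -3 (mod 11).
    Reduce coefficients mod 11: 9·t ≡ 8 (mod 11).
    The inverse of 9 mod 11 is 5 (since 9·5 = 45 = 4·11 + 1), so t ≡ 5·8 = 40 ≡ 7 (mod 11).
    Then x = 11 + 20·7 = 151, valid modulo lcm(20, 11) = 220: x ≡ 151 (mod 220).
Verify: 151 mod 4 = 3 ✓, 151 mod 5 = 1 ✓, 151 mod 11 = 8 ✓.

x ≡ 151 (mod 220).
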